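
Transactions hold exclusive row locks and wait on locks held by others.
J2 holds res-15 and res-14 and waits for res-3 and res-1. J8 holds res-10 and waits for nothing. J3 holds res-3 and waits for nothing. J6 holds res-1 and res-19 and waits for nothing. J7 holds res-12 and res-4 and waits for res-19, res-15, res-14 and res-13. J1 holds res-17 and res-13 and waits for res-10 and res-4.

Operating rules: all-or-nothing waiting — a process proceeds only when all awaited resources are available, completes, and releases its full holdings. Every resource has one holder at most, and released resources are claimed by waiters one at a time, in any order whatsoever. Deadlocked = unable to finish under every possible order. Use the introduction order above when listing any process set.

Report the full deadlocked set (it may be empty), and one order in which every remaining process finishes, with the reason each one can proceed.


Deadlocked: J7 and J1.
Key observation: the loop J7 -> J1 -> J7 blocks itself forever; no other process is dragged down with it.
The rest can finish in the order J3, J6, J2, J8.
Step-by-step check:
  J3: no waits; runs immediately, freeing res-3
  J6: no waits; runs immediately, freeing res-1 and res-19
  run J2 (all its waits — res-3 and res-1 — are resolved); releases res-15 and res-14
  J8: no waits; runs immediately, freeing res-10


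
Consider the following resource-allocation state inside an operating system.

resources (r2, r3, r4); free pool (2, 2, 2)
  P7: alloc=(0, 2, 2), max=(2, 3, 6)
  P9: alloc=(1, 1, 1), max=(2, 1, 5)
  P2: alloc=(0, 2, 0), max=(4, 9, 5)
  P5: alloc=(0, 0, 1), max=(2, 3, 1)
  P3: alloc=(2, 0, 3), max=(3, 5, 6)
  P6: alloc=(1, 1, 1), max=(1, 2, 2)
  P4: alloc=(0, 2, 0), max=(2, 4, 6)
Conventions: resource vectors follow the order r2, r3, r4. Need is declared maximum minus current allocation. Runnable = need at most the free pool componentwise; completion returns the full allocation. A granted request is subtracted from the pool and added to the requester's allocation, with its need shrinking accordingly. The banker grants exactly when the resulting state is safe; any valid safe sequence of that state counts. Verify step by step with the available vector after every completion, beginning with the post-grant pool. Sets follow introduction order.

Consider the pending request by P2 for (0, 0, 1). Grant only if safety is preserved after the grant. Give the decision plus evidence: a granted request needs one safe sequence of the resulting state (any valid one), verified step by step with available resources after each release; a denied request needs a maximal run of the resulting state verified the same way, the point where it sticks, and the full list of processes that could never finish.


DENY: after the grant no complete ordering would exist.
Key observation: after P6, P5 the pool peaks at (3, 3, 3), and each blocked process is short somewhere: P7 on r4; P9 on r4; P2 on r2, r3, r4; P3 on r3; P4 on r4.
After a pretend grant, a maximal execution: P6, P5 — then nothing else fits. Walking it through:
  pool = (2, 2, 1)
  P6 needs (0, 1, 1) <= (2, 2, 1) -> finishes; pool += (1, 1, 1) = (3, 3, 2)
  P5 needs (2, 3, 0) <= (3, 3, 2) -> finishes; pool += (0, 0, 1) = (3, 3, 3)
  blocked: P7 wants (2, 1, 4), pool (3, 3, 3) — not enough r4
  blocked: P9 wants (1, 0, 4), pool (3, 3, 3) — not enough r4
  blocked: P2 wants (4, 7, 4), pool (3, 3, 3) — not enough r2, r3 and r4
  blocked: P3 wants (1, 5, 3), pool (3, 3, 3) — not enough r3
  blocked: P4 wants (2, 2, 6), pool (3, 3, 3) — not enough r4
Processes that could never finish after the grant: P7, P9, P2, P3 and P4.


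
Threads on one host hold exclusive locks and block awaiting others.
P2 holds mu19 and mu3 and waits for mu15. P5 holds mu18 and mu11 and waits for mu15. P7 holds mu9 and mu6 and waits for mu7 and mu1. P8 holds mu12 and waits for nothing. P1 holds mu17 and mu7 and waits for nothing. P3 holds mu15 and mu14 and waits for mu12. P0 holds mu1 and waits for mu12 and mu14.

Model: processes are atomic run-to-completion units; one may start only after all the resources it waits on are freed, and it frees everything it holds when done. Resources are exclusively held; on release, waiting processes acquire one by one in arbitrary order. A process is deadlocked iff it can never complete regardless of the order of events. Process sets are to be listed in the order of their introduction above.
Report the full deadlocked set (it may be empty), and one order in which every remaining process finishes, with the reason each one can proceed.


No process is deadlocked.
Key observation: although several processes wait, no cycle exists — each chain bottoms out at a free runner.
A valid finishing order for the others: P8, P3, P0, P2, P1, P7, P5.
Step-by-step check:
  run P8 (it waits on nothing); releases mu12
  P3 waits on mu12 — all released -> runs and releases mu15 and mu14
  P0 waits on mu12 and mu14 — all released -> runs and releases mu1
  P2 waits on mu15 — all released -> runs and releases mu19 and mu3
  run P1 (it waits on nothing); releases mu17 and mu7
  P7 waits on mu7 and mu1 — all released -> runs and releases mu9 and mu6
  P5 waits on mu15 — all released -> runs and releases mu18 and mu11


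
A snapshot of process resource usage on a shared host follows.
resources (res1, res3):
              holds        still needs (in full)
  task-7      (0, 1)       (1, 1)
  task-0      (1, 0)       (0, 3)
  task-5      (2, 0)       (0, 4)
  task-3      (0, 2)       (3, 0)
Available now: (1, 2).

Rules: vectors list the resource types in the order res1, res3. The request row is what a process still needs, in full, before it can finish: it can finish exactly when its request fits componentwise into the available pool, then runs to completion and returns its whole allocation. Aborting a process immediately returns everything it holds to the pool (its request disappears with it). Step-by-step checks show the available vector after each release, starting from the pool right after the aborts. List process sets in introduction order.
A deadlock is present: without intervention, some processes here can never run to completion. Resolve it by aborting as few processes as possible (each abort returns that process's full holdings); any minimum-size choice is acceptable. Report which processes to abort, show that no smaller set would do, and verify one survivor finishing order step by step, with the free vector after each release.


The answer: abort task-3.
Key observation: no ordering could ever have run task-5 before the abort of task-3; with (0, 2) back in the pool it fits at step 2.
Minimality: the empty abort set fails — the state is deadlocked as it stands.
Survivors finish in the order: task-7, task-5, task-0. Check, step by step (pool after the aborts first):
  pool = (1, 4)
  task-7 needs (1, 1) <= (1, 4) -> finishes; pool += (0, 1) = (1, 5)
  task-5 needs (0, 4) <= (1, 5) -> finishes; pool += (2, 0) = (3, 5)
  task-0 needs (0, 3) <= (3, 5) -> finishes; pool += (1, 0) = (4, 5)


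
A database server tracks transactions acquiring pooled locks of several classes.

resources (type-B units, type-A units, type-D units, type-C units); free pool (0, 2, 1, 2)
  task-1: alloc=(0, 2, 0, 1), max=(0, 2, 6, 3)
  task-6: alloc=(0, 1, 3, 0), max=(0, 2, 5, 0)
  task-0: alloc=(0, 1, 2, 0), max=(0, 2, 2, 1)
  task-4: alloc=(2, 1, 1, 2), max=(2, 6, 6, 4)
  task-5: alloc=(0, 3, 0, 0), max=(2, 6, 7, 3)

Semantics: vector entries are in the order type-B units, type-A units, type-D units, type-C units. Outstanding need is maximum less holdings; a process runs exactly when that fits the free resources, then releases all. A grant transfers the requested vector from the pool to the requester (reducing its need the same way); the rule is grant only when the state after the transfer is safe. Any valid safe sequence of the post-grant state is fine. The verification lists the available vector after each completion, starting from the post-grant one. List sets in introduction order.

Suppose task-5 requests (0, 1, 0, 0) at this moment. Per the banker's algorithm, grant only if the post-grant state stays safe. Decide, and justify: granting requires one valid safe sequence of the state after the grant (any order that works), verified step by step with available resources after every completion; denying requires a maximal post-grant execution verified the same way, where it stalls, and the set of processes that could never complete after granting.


GRANT. The post-grant state is safe; one safe sequence: task-0, task-6, task-1, task-4, task-5.
Key observation: after the grant the pool drops to (0, 1, 1, 2), which still lets task-0 finish first and unwind the rest.
Verifying the post-grant state step by step:
  pool = (0, 1, 1, 2)
  task-0: need (0, 1, 0, 1) fits (0, 1, 1, 2); releases (0, 1, 2, 0), pool now (0, 2, 3, 2)
  task-6: need (0, 1, 2, 0) fits (0, 2, 3, 2); releases (0, 1, 3, 0), pool now (0, 3, 6, 2)
  task-1: need (0, 0, 6, 2) fits (0, 3, 6, 2); releases (0, 2, 0, 1), pool now (0, 5, 6, 3)
  task-4: need (0, 5, 5, 2) fits (0, 5, 6, 3); releases (2, 1, 1, 2), pool now (2, 6, 7, 5)
  task-5: need (2, 2, 7, 3) fits (2, 6, 7, 5); releases (0, 4, 0, 0), pool now (2, 10, 7, 5)


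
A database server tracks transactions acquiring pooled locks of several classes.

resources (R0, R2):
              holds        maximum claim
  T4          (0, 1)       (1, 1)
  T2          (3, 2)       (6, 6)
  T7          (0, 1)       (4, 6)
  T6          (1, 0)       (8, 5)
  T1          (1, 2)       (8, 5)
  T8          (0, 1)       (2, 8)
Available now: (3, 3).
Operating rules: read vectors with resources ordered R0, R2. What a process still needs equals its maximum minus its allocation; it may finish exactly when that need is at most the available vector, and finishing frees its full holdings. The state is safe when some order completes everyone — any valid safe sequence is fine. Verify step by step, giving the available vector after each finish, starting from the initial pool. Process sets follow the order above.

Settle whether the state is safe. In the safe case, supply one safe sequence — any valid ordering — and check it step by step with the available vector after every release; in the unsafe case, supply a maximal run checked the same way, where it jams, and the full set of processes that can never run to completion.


The state is UNSAFE.
Key observation: the pool after T4, T2, T7, T8 is (6, 8); every surviving request exceeds it in R0, so progress ends there.
Going as far as possible: T4, T2, T7, T8; after that, nothing fits. Step-by-step check:
  pool = (3, 3)
  run T4 (needs (1, 0), free (3, 3)); after release of (0, 1) the pool is (3, 4)
  run T2 (needs (3, 4), free (3, 4)); after release of (3, 2) the pool is (6, 6)
  run T7 (needs (4, 5), free (6, 6)); after release of (0, 1) the pool is (6, 7)
  run T8 (needs (2, 7), free (6, 7)); after release of (0, 1) the pool is (6, 8)
  blocked: T6 wants (7, 5), pool (6, 8) — not enough R0
  blocked: T1 wants (7, 3), pool (6, 8) — not enough R0
Processes that can never finish: T6 and T1.


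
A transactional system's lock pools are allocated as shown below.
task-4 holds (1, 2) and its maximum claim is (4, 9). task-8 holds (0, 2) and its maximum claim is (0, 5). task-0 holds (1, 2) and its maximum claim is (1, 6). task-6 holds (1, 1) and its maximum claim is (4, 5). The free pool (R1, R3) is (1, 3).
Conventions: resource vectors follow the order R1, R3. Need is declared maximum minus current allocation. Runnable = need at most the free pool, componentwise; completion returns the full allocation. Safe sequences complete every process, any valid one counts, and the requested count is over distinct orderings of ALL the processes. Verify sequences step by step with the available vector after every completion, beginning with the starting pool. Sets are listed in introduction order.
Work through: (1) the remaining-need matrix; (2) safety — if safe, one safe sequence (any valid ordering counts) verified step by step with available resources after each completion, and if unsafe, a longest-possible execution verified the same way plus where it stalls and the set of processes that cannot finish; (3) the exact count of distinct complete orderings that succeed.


(1) Outstanding need per process (order R1, R3):
  task-4: (3, 7)
  task-8: (0, 3)
  task-0: (0, 4)
  task-6: (3, 4)
(2) UNSAFE — no complete ordering exists.
Key observation: R1 is the bottleneck — with task-8, task-0 done the pool holds (2, 7), short of every remaining need.
Going as far as possible: task-8, task-0; after that, nothing fits. Walking it through:
  pool = (1, 3)
  run task-8 (needs (0, 3), free (1, 3)); after release of (0, 2) the pool is (1, 5)
  run task-0 (needs (0, 4), free (1, 5)); after release of (1, 2) the pool is (2, 7)
  task-4 still needs (3, 7) but only (2, 7) is free — short on R1
  task-6 still needs (3, 4) but only (2, 7) is free — short on R1
Permanently blocked: task-4 and task-6.
(3) Precisely 0 of the possible complete orderings are safe sequences.


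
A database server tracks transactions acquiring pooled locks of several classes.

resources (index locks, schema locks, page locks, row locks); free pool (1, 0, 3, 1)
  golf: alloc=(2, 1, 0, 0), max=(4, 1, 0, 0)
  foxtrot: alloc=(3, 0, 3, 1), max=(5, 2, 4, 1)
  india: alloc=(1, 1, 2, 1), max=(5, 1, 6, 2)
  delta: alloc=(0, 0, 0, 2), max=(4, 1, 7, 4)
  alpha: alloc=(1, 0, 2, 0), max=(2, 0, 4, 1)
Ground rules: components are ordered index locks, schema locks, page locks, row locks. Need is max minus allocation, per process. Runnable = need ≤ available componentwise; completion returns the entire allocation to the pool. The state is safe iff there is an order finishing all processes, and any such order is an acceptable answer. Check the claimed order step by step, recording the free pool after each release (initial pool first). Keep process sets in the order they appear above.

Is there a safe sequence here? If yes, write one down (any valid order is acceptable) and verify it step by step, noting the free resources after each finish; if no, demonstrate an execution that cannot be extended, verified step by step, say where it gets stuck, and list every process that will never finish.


SAFE. One safe sequence: alpha, golf, india, foxtrot, delta.
Key observation: at alpha the run first touches a limit — (1, 0, 2, 1) against (1, 0, 3, 1), exact on a resource it actually requests.
Step-by-step check:
  pool = (1, 0, 3, 1)
  alpha: need (1, 0, 2, 1) fits (1, 0, 3, 1); releases (1, 0, 2, 0), pool now (2, 0, 5, 1)
  golf: need (2, 0, 0, 0) fits (2, 0, 5, 1); releases (2, 1, 0, 0), pool now (4, 1, 5, 1)
  india: need (4, 0, 4, 1) fits (4, 1, 5, 1); releases (1, 1, 2, 1), pool now (5, 2, 7, 2)
  foxtrot: need (2, 2, 1, 0) fits (5, 2, 7, 2); releases (3, 0, 3, 1), pool now (8, 2, 10, 3)
  delta: need (4, 1, 7, 2) fits (8, 2, 10, 3); releases (0, 0, 0, 2), pool now (8, 2, 10, 5)


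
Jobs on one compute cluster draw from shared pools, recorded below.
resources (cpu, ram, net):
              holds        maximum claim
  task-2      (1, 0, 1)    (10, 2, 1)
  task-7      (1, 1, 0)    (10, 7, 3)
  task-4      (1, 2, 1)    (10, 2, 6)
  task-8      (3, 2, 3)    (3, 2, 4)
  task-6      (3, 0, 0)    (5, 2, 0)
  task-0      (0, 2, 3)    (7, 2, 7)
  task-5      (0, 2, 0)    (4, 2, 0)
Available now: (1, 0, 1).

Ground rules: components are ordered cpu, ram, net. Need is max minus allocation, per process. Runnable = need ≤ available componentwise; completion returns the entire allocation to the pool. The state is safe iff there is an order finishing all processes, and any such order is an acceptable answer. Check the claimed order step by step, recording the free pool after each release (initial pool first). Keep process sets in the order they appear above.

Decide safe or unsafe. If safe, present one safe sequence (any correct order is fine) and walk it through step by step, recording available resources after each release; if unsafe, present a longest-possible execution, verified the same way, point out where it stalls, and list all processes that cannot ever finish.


The state is UNSAFE.
Key observation: once task-8, task-6, task-0, task-5 finish, the pool peaks at (7, 6, 7) — and every remaining process still needs more cpu than that.
The run task-8, task-6, task-0, task-5 cannot be extended any further. Walking it through:
  pool = (1, 0, 1)
  task-8: need (0, 0, 1) fits (1, 0, 1); releases (3, 2, 3), pool now (4, 2, 4)
  task-6: need (2, 2, 0) fits (4, 2, 4); releases (3, 0, 0), pool now (7, 2, 4)
  task-0: need (7, 0, 4) fits (7, 2, 4); releases (0, 2, 3), pool now (7, 4, 7)
  task-5: need (4, 0, 0) fits (7, 4, 7); releases (0, 2, 0), pool now (7, 6, 7)
  task-2 cannot run: need (9, 2, 0) vs free (7, 6, 7) (insufficient cpu)
  task-7 cannot run: need (9, 6, 3) vs free (7, 6, 7) (insufficient cpu)
  task-4 cannot run: need (9, 0, 5) vs free (7, 6, 7) (insufficient cpu)
Permanently blocked: task-2, task-7 and task-4.


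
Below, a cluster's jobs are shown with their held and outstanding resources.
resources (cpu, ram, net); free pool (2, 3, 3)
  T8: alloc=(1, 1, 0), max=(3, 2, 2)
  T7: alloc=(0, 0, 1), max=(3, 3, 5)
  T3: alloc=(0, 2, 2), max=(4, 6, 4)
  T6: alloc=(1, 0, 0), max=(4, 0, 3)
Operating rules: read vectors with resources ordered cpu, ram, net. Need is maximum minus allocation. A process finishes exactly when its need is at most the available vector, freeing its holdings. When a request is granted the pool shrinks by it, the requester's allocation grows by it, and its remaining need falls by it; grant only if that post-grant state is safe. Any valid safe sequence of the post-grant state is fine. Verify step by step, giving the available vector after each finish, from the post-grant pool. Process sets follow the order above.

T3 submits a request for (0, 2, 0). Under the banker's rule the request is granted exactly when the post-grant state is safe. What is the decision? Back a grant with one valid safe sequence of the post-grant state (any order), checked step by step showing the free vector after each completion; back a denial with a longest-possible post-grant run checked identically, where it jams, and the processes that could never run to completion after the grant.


GRANT. The post-grant state is safe; one safe sequence: T8, T6, T3, T7.
Key observation: the grant leaves (2, 1, 3) free — enough for T8, whose release restarts the cascade.
Check on the post-grant state, step by step:
  pool = (2, 1, 3)
  T8: need (2, 1, 2) fits (2, 1, 3); releases (1, 1, 0), pool now (3, 2, 3)
  T6: need (3, 0, 3) fits (3, 2, 3); releases (1, 0, 0), pool now (4, 2, 3)
  T3: need (4, 2, 2) fits (4, 2, 3); releases (0, 4, 2), pool now (4, 6, 5)
  T7: need (3, 3, 4) fits (4, 6, 5); releases (0, 0, 1), pool now (4, 6, 6)


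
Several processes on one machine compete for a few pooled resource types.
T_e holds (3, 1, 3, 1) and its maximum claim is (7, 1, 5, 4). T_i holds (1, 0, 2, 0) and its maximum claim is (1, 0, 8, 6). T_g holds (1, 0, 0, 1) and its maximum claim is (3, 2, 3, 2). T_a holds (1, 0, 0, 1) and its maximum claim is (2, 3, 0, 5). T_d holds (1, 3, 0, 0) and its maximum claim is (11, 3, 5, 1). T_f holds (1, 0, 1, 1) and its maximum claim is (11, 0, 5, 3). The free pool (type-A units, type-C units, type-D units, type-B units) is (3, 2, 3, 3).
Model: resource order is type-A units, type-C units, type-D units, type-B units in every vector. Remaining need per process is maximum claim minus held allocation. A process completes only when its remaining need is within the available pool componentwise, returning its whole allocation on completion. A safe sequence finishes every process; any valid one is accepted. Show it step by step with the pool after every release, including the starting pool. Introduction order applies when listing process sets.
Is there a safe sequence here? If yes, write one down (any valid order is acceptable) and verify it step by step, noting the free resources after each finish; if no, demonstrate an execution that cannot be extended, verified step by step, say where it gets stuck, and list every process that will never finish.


The state is UNSAFE.
Key observation: type-A units is the bottleneck — with T_g, T_e, T_a, T_i done the pool holds (9, 3, 8, 6), short of every remaining need.
Going as far as possible: T_g, T_e, T_a, T_i; after that, nothing fits. Step-by-step check:
  pool = (3, 2, 3, 3)
  T_g needs (2, 2, 3, 1) <= (3, 2, 3, 3) -> finishes; pool += (1, 0, 0, 1) = (4, 2, 3, 4)
  T_e needs (4, 0, 2, 3) <= (4, 2, 3, 4) -> finishes; pool += (3, 1, 3, 1) = (7, 3, 6, 5)
  T_a needs (1, 3, 0, 4) <= (7, 3, 6, 5) -> finishes; pool += (1, 0, 0, 1) = (8, 3, 6, 6)
  T_i needs (0, 0, 6, 6) <= (8, 3, 6, 6) -> finishes; pool += (1, 0, 2, 0) = (9, 3, 8, 6)
  T_d cannot run: need (10, 0, 5, 1) vs free (9, 3, 8, 6) (insufficient type-A units)
  T_f cannot run: need (10, 0, 4, 2) vs free (9, 3, 8, 6) (insufficient type-A units)
Permanently blocked: T_d and T_f.


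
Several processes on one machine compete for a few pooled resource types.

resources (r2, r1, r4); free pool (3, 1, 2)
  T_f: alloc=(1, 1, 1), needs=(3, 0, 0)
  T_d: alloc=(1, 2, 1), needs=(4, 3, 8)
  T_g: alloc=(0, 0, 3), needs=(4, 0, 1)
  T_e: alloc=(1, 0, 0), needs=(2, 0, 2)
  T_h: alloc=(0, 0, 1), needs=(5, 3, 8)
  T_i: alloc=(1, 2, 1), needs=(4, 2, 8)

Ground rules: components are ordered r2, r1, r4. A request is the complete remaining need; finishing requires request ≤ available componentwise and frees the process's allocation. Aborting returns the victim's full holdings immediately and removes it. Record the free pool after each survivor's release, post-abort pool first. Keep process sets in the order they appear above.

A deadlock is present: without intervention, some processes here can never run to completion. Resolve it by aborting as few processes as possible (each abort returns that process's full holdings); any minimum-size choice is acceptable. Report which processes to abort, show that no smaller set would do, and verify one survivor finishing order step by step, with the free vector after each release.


Abort T_d and T_i.
Key observation: T_h had no path to completion before; after the abort of T_d and T_i ((2, 4, 2) returned), step 4 is where it fits.
No one abort is enough; case by case: T_f alone leaves T_d blocked (short on r1 and r4); T_d alone leaves T_h blocked (short on r4); T_g alone leaves T_d blocked (short on r1 and r4); T_e alone leaves T_d blocked (short on r1 and r4); T_h alone leaves T_d blocked (short on r1 and r4); T_i alone leaves T_d blocked (short on r4).
The survivors complete as T_e, T_g, T_f, T_h. Verifying each step (starting from the post-abort pool):
  pool = (5, 5, 4)
  T_e: need (2, 0, 2) fits (5, 5, 4); releases (1, 0, 0), pool now (6, 5, 4)
  T_g: need (4, 0, 1) fits (6, 5, 4); releases (0, 0, 3), pool now (6, 5, 7)
  T_f: need (3, 0, 0) fits (6, 5, 7); releases (1, 1, 1), pool now (7, 6, 8)
  T_h: need (5, 3, 8) fits (7, 6, 8); releases (0, 0, 1), pool now (7, 6, 9)


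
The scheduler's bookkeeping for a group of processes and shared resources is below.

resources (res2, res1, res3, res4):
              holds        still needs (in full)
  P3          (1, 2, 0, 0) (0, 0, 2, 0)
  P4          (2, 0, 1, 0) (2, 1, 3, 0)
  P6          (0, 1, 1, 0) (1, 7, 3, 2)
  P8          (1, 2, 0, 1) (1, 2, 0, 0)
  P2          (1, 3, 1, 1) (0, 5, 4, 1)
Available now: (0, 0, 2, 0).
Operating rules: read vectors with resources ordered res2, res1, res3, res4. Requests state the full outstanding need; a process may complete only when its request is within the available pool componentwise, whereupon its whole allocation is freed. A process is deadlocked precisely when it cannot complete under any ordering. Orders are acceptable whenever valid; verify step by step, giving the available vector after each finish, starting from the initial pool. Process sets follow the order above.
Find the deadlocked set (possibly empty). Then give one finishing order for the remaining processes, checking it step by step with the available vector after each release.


The deadlocked set is P4, P6 and P2.
Key observation: after P3, P8 complete, (2, 4, 2, 1) is the best the pool ever gets, yet each leftover process wants more res3.
A valid finishing order for the others: P3, P8. Check, step by step:
  pool = (0, 0, 2, 0)
  P3: need (0, 0, 2, 0) fits (0, 0, 2, 0); releases (1, 2, 0, 0), pool now (1, 2, 2, 0)
  P8: need (1, 2, 0, 0) fits (1, 2, 2, 0); releases (1, 2, 0, 1), pool now (2, 4, 2, 1)
The stuck group stays short no matter what:
  blocked: P4 wants (2, 1, 3, 0), pool (2, 4, 2, 1) — not enough res3
  blocked: P6 wants (1, 7, 3, 2), pool (2, 4, 2, 1) — not enough res1, res3 and res4
  blocked: P2 wants (0, 5, 4, 1), pool (2, 4, 2, 1) — not enough res1 and res3


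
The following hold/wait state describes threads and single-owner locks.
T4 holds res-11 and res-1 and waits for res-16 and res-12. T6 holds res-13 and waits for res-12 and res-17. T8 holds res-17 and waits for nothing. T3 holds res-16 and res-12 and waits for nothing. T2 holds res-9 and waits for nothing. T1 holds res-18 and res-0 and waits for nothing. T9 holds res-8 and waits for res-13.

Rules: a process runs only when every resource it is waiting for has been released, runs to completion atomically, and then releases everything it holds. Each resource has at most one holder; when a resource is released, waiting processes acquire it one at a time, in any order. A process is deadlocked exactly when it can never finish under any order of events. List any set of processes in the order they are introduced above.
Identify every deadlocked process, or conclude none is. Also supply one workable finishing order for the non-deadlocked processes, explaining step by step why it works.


Nothing here is deadlocked.
Key observation: every chain of waits terminates; starting from the processes that wait on nothing, all the rest unlock in turn.
A valid finishing order for the others: T1, T2, T8, T3, T6, T9, T4.
Check, step by step:
  run T1 (it waits on nothing); releases res-18 and res-0
  run T2 (it waits on nothing); releases res-9
  run T8 (it waits on nothing); releases res-17
  run T3 (it waits on nothing); releases res-16 and res-12
  run T6 (all its waits — res-12 and res-17 — are resolved); releases res-13
  run T9 (all its waits — res-13 — are resolved); releases res-8
  run T4 (all its waits — res-16 and res-12 — are resolved); releases res-11 and res-1


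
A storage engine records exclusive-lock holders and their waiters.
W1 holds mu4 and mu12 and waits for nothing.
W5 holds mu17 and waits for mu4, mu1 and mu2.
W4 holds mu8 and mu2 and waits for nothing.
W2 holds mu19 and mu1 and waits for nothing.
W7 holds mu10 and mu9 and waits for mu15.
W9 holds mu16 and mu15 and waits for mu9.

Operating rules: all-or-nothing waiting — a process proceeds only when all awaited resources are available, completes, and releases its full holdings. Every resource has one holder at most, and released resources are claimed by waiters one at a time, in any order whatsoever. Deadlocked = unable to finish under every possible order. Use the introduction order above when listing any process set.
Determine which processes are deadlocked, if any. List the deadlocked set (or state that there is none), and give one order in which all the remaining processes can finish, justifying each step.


The deadlocked set is W7 and W9.
Key observation: the cycle W7 -> W9 -> W7 can never break — each member waits on the next; no other process is dragged down with it.
One completion order for the rest: W2, W1, W4, W5.
Step-by-step check:
  W2 waits on nothing -> runs at once and releases mu19 and mu1
  W1 waits on nothing -> runs at once and releases mu4 and mu12
  W4 waits on nothing -> runs at once and releases mu8 and mu2
  run W5 (all its waits — mu4, mu1 and mu2 — are resolved); releases mu17


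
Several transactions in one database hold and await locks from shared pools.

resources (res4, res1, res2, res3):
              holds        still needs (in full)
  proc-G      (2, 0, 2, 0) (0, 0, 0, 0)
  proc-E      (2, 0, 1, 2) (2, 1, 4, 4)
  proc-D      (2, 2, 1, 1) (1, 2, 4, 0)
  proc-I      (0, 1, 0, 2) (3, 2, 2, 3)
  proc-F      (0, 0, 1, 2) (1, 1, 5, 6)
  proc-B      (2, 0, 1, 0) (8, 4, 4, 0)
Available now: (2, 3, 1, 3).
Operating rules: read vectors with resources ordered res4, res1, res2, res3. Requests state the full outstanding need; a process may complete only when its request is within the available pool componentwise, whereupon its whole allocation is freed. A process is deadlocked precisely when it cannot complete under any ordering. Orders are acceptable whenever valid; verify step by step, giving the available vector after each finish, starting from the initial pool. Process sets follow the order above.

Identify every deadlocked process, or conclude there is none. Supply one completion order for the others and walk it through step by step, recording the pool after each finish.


The deadlocked set is proc-E, proc-D, proc-F and proc-B.
Key observation: no order helps: past proc-G, proc-I, the free pool tops out at (4, 4, 3, 5), below what each blocked process needs in res2.
One completion order for the rest: proc-G, proc-I. Walking it through:
  pool = (2, 3, 1, 3)
  proc-G: need (0, 0, 0, 0) fits (2, 3, 1, 3); releases (2, 0, 2, 0), pool now (4, 3, 3, 3)
  proc-I: need (3, 2, 2, 3) fits (4, 3, 3, 3); releases (0, 1, 0, 2), pool now (4, 4, 3, 5)
The stuck group stays short no matter what:
  blocked: proc-E wants (2, 1, 4, 4), pool (4, 4, 3, 5) — not enough res2
  blocked: proc-D wants (1, 2, 4, 0), pool (4, 4, 3, 5) — not enough res2
  blocked: proc-F wants (1, 1, 5, 6), pool (4, 4, 3, 5) — not enough res2 and res3
  blocked: proc-B wants (8, 4, 4, 0), pool (4, 4, 3, 5) — not enough res4 and res2


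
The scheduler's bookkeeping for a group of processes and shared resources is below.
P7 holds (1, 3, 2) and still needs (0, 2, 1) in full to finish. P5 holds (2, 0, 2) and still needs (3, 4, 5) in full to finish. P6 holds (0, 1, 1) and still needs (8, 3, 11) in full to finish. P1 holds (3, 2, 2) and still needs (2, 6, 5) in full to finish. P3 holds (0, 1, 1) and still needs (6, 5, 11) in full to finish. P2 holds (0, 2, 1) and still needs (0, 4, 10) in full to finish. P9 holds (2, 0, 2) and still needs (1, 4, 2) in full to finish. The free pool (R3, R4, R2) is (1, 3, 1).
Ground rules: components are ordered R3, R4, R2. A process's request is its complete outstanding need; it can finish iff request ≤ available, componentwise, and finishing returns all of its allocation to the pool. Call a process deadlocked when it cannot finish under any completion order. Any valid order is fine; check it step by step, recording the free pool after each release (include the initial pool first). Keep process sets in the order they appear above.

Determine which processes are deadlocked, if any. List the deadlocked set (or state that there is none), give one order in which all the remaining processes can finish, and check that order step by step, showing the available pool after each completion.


Deadlocked: P6, P3 and P2.
Key observation: no order helps: past P7, P9, P1, P5, the free pool tops out at (9, 8, 9), below what each blocked process needs in R2.
The rest can finish in the order P7, P9, P1, P5. Verifying each step:
  pool = (1, 3, 1)
  run P7 (needs (0, 2, 1), free (1, 3, 1)); after release of (1, 3, 2) the pool is (2, 6, 3)
  run P9 (needs (1, 4, 2), free (2, 6, 3)); after release of (2, 0, 2) the pool is (4, 6, 5)
  run P1 (needs (2, 6, 5), free (4, 6, 5)); after release of (3, 2, 2) the pool is (7, 8, 7)
  run P5 (needs (3, 4, 5), free (7, 8, 7)); after release of (2, 0, 2) the pool is (9, 8, 9)
The stuck group stays short no matter what:
  P6 still needs (8, 3, 11) but only (9, 8, 9) is free — short on R2
  P3 still needs (6, 5, 11) but only (9, 8, 9) is free — short on R2
  P2 still needs (0, 4, 10) but only (9, 8, 9) is free — short on R2


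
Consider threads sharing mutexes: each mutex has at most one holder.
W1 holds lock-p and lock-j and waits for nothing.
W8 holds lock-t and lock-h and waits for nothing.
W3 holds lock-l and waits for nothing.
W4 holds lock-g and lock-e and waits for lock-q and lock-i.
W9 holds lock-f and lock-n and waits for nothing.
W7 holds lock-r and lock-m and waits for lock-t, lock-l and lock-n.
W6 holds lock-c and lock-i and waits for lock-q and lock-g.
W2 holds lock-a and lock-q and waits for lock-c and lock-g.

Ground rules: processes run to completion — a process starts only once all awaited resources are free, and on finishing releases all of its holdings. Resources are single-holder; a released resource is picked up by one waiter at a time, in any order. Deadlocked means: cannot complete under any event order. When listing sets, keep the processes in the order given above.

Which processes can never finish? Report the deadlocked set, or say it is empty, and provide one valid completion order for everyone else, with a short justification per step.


Deadlocked set: W4, W6 and W2.
Key observation: the waits loop around W4 -> W6 -> W4 with no way out; W2 is caught in further circular waits.
One completion order for the rest: W3, W9, W1, W8, W7.
Walking it through:
  run W3 (it waits on nothing); releases lock-l
  run W9 (it waits on nothing); releases lock-f and lock-n
  run W1 (it waits on nothing); releases lock-p and lock-j
  run W8 (it waits on nothing); releases lock-t and lock-h
  run W7 (all its waits — lock-t, lock-l and lock-n — are resolved); releases lock-r and lock-m


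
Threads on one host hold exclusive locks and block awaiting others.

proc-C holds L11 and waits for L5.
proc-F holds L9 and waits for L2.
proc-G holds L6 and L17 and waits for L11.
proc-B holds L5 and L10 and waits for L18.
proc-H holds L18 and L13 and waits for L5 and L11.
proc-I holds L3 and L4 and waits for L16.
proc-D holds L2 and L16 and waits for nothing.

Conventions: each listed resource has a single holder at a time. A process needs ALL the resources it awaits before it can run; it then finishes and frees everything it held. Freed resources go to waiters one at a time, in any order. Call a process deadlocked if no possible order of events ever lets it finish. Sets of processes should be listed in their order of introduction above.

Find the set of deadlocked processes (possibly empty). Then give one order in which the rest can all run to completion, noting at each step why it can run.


Deadlocked: proc-C, proc-G, proc-B and proc-H.
Key observation: the loop proc-C -> proc-B -> proc-H -> proc-C blocks itself forever; proc-G waits into the deadlock from upstream.
One completion order for the rest: proc-D, proc-F, proc-I.
Walking it through:
  proc-D waits on nothing -> runs at once and releases L2 and L16
  run proc-F (all its waits — L2 — are resolved); releases L9
  run proc-I (all its waits — L16 — are resolved); releases L3 and L4


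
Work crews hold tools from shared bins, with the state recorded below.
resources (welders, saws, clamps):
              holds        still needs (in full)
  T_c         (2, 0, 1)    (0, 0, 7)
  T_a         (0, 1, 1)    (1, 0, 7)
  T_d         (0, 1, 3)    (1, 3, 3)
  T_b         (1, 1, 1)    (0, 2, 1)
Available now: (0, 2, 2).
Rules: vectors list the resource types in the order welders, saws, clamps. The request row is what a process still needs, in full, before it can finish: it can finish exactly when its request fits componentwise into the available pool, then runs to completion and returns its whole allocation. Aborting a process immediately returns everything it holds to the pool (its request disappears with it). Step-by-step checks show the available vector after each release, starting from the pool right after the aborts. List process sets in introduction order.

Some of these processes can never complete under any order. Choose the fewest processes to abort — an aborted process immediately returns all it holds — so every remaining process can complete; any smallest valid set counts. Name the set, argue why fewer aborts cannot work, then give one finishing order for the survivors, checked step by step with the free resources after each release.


The answer: abort T_a.
Key observation: aborting T_a returns (0, 1, 1), and T_c — hopeless before — runs at step 3 with the returned capacity in the pool.
No smaller set exists: with zero aborts the deadlock remains.
Survivors finish in the order: T_b, T_d, T_c. Check, step by step (pool after the aborts first):
  pool = (0, 3, 3)
  T_b: need (0, 2, 1) fits (0, 3, 3); releases (1, 1, 1), pool now (1, 4, 4)
  T_d: need (1, 3, 3) fits (1, 4, 4); releases (0, 1, 3), pool now (1, 5, 7)
  T_c: need (0, 0, 7) fits (1, 5, 7); releases (2, 0, 1), pool now (3, 5, 8)


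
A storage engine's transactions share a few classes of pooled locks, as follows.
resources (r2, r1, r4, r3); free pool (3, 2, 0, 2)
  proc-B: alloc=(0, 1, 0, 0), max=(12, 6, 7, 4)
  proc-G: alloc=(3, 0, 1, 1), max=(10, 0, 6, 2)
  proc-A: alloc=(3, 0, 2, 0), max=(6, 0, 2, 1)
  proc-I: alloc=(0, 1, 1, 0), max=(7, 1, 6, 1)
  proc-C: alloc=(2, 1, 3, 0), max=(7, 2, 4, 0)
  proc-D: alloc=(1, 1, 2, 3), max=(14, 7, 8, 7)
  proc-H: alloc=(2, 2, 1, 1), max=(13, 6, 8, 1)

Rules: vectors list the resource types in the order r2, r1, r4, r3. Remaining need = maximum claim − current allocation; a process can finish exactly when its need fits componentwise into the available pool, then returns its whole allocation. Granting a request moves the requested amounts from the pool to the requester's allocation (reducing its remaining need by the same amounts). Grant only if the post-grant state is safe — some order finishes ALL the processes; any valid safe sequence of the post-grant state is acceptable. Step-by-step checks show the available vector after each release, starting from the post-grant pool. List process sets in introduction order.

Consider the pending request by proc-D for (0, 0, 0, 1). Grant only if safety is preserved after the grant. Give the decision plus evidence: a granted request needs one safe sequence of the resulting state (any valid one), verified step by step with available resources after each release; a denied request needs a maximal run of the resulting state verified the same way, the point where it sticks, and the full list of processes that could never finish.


GRANT — the state after the grant stays safe, e.g. via proc-A, proc-C, proc-G, proc-I, proc-H, proc-D, proc-B.
Key observation: granting shrinks the pool to (3, 2, 0, 1), yet proc-A still fits and the chain goes through.
Step-by-step check of the post-grant state:
  pool = (3, 2, 0, 1)
  run proc-A (needs (3, 0, 0, 1), free (3, 2, 0, 1)); after release of (3, 0, 2, 0) the pool is (6, 2, 2, 1)
  run proc-C (needs (5, 1, 1, 0), free (6, 2, 2, 1)); after release of (2, 1, 3, 0) the pool is (8, 3, 5, 1)
  run proc-G (needs (7, 0, 5, 1), free (8, 3, 5, 1)); after release of (3, 0, 1, 1) the pool is (11, 3, 6, 2)
  run proc-I (needs (7, 0, 5, 1), free (11, 3, 6, 2)); after release of (0, 1, 1, 0) the pool is (11, 4, 7, 2)
  run proc-H (needs (11, 4, 7, 0), free (11, 4, 7, 2)); after release of (2, 2, 1, 1) the pool is (13, 6, 8, 3)
  run proc-D (needs (13, 6, 6, 3), free (13, 6, 8, 3)); after release of (1, 1, 2, 4) the pool is (14, 7, 10, 7)
  run proc-B (needs (12, 5, 7, 4), free (14, 7, 10, 7)); after release of (0, 1, 0, 0) the pool is (14, 8, 10, 7)


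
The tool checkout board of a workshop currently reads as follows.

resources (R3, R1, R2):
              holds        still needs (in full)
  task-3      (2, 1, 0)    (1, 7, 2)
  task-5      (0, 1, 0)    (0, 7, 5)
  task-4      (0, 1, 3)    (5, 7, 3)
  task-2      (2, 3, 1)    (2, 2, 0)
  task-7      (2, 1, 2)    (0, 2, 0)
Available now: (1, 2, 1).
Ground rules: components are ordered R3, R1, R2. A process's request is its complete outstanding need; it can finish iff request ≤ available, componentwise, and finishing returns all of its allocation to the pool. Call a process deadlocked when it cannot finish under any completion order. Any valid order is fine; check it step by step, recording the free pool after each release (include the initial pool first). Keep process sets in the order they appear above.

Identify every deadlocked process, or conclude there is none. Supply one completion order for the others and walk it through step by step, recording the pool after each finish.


The deadlocked set is task-3, task-5 and task-4.
Key observation: R1 is the bottleneck — with task-7, task-2 done the pool holds (5, 6, 4), short of every remaining need.
A valid finishing order for the others: task-7, task-2. Verifying each step:
  pool = (1, 2, 1)
  run task-7 (needs (0, 2, 0), free (1, 2, 1)); after release of (2, 1, 2) the pool is (3, 3, 3)
  run task-2 (needs (2, 2, 0), free (3, 3, 3)); after release of (2, 3, 1) the pool is (5, 6, 4)
None of the blocked processes ever fits:
  task-3 cannot run: need (1, 7, 2) vs free (5, 6, 4) (insufficient R1)
  task-5 cannot run: need (0, 7, 5) vs free (5, 6, 4) (insufficient R1 and R2)
  task-4 cannot run: need (5, 7, 3) vs free (5, 6, 4) (insufficient R1)
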